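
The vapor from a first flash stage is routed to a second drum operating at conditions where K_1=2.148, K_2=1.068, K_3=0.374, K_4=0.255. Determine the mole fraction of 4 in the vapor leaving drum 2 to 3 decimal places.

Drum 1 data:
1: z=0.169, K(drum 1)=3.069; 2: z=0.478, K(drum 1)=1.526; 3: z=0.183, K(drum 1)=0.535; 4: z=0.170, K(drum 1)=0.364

Drum 1:
Let ψ₁ = V/F and solve Σ zᵢ(Kᵢ−1)/(1+ψ₁(Kᵢ−1)) = 0.
g(0) = ΣzᵢKᵢ − 1 = 0.408 and g(1) = 1 − Σzᵢ/Kᵢ = -0.177, so a root lies in (0, 1).
Newton–Raphson from ψ₁ = 0.5:
  ψ₁ = 0.500: g = 0.1015, g' = -0.473 → ψ₁ = 0.715
  ψ₁ = 0.715: g = -0.0019, g' = -0.508 → ψ₁ = 0.711
Converged at ψ₁ = 0.711.
Drum-1 compositions:
  1: x = 0.068, y = 0.210
  2: x = 0.348, y = 0.531
  3: x = 0.273, y = 0.146
  4: x = 0.310, y = 0.113
Drum-2 feed = drum-1 vapor: z₂ = (0.2099, 0.5309, 0.1463, 0.1130).
Drum 2:
Rachford–Rice: g(ψ₂) = Σ zᵢ(Kᵢ−1)/(1+ψ₂(Kᵢ−1)) = 0.
g(0) = ΣzᵢKᵢ − 1 = 0.101 and g(1) = 1 − Σzᵢ/Kᵢ = -0.429, so a root lies in (0, 1).
Newton–Raphson from ψ₂ = 0.47:
  ψ₂ = 0.470: g = -0.0677, g' = -0.383 → ψ₂ = 0.293
  ψ₂ = 0.293: g = -0.0041, g' = -0.346 → ψ₂ = 0.281
Converged at ψ₂ = 0.281.
  1: x = 0.159, y = 0.341
  2: x = 0.521, y = 0.556
  3: x = 0.178, y = 0.066
  4: x = 0.143, y = 0.036

y_4 (drum 2) = 0.036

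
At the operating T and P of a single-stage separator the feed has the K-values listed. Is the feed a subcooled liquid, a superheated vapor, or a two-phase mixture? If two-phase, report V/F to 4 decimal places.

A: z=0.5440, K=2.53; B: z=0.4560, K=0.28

ΣzᵢKᵢ = 1.5040; Σzᵢ/Kᵢ = 1.8436.
Both exceed 1, so a two-phase solution exists.
Let ψ = V/F and solve Σ zᵢ(Kᵢ−1)/(1+ψ(Kᵢ−1)) = 0.
Newton iteration, ψ⁰ = 0.5:
  ψ = 0.5000: g = -0.04143, g' = -0.9859 → ψ = 0.4580
  ψ = 0.4580: g = -0.00045, g' = -0.9665 → ψ = 0.4575
Converged at ψ = 0.4575.

two-phase, V/F = 0.4575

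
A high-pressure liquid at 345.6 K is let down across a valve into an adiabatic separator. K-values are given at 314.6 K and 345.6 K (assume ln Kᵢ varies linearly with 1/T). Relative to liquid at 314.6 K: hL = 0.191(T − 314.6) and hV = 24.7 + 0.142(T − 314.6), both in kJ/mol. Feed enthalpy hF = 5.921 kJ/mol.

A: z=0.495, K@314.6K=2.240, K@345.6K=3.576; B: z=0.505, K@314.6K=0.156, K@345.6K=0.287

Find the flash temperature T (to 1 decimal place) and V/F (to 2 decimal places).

Adiabatic flash: solve Rachford–Rice at each trial T, then check hF = ψ·hV(T) + (1−ψ)·hL(T).
  T = 314.6 K: K = (2.240, 0.156), RR gives ψ = 0.179, H_out = 4.427 kJ/mol
  T = 345.6 K: K = (3.576, 0.287), RR gives ψ = 0.498, H_out = 17.470 kJ/mol
  T = 330.1 K: K = (2.861, 0.215), RR gives ψ = 0.359, H_out = 11.555 kJ/mol
  T = 322.4 K: K = (2.541, 0.184), RR gives ψ = 0.279, H_out = 8.271 kJ/mol
  T = 318.5 K: K = (2.388, 0.170), RR gives ψ = 0.232, H_out = 6.434 kJ/mol
  T = 316.6 K: K = (2.315, 0.163), RR gives ψ = 0.207, H_out = 5.481 kJ/mol
Linear interpolation between T = 316.6 (H_out = 5.481) and T = 318.5 (H_out = 6.434) on hF = 5.921 gives T ≈ 317.5 K, at which ψ = 0.22.

T = 317.5 K, V/F = 0.22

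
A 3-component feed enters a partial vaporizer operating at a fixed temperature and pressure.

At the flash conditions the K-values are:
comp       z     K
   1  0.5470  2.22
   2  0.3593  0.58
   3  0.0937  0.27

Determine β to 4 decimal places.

β = 0.7110

Rachford–Rice: g(β) = Σ zᵢ(Kᵢ−1)/(1+β(Kᵢ−1)) = 0.
Feasibility: ΣzᵢKᵢ = 1.4480, Σzᵢ/Kᵢ = 1.2129 — both > 1, two phases present.
Iterate (Newton) starting at β = 0.42:
  β = 0.4200: g = 0.15937, g' = -0.5532 → β = 0.7081
  β = 0.7081: g = 0.00168, g' = -0.5767 → β = 0.7110
Converged at β = 0.7110.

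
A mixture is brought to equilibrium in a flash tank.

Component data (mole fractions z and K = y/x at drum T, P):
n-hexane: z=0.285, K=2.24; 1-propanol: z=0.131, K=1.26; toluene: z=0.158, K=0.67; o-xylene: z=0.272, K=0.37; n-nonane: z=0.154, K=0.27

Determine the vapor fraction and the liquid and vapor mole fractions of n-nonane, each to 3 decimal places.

Newton–Raphson from ψ = 0.5:
  ψ = 0.500: g = -0.2414, g' = -0.632 → ψ = 0.118
  ψ = 0.118: g = -0.0212, g' = -0.585 → ψ = 0.082
Converged at ψ = 0.082.
Compositions from xᵢ = zᵢ/(1+ψ(Kᵢ−1)), yᵢ = Kᵢxᵢ:
  n-hexane: x = 0.259, y = 0.579
  1-propanol: x = 0.128, y = 0.162
  toluene: x = 0.162, y = 0.109
  o-xylene: x = 0.287, y = 0.106
  n-nonane: x = 0.164, y = 0.044

ψ = 0.082, x_n-nonane = 0.164, y_n-nonane = 0.044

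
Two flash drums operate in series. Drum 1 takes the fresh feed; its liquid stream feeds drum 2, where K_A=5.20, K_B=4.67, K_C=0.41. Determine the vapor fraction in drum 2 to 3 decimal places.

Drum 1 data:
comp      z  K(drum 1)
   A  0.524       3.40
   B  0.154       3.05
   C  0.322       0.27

Drum 1:
Iterate (Newton) starting at ψ₁ = 0.5:
  ψ₁ = 0.500: g = 0.3574, g' = -1.207 → ψ₁ = 0.796
  ψ₁ = 0.796: g = -0.0092, g' = -1.428 → ψ₁ = 0.790
Converged at ψ₁ = 0.790.
Drum-1 compositions:
  A: x = 0.181, y = 0.615
  B: x = 0.059, y = 0.179
  C: x = 0.760, y = 0.205
Drum-2 feed = drum-1 liquid: z₂ = (0.1810, 0.0588, 0.7602).
Drum 2:
Material balance + equilibrium reduce to Σ zᵢ(Kᵢ−1)/(1+ψ₂(Kᵢ−1)) = 0.
Feasibility: ΣzᵢKᵢ = 1.527, Σzᵢ/Kᵢ = 1.902 — both > 1, two phases present.
Iterate (Newton) starting at ψ₂ = 0.7:
  ψ₂ = 0.700: g = -0.5107, g' = -1.036 → ψ₂ = 0.207
  ψ₂ = 0.207: g = 0.0184, g' = -1.513 → ψ₂ = 0.219
Converged at ψ₂ = 0.219.
  A: x = 0.094, y = 0.490
  B: x = 0.033, y = 0.152
  C: x = 0.873, y = 0.358

V/F (drum 2) = 0.219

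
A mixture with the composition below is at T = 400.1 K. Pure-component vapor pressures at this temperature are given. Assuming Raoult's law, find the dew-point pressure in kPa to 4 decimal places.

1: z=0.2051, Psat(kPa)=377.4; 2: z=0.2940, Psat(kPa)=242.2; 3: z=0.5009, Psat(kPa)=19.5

Pdew = 36.4372 kPa

At the dew point ψ → 1, so Σzᵢ/Kᵢ = 1 with Kᵢ = Pᵢˢᵃᵗ/P ⇒ 1/P = Σzᵢ/Pᵢˢᵃᵗ.
1/P = 0.2051/377.4 + 0.2940/242.2 + 0.5009/19.5 = 0.0274445 ⇒ P = 36.4372 kPa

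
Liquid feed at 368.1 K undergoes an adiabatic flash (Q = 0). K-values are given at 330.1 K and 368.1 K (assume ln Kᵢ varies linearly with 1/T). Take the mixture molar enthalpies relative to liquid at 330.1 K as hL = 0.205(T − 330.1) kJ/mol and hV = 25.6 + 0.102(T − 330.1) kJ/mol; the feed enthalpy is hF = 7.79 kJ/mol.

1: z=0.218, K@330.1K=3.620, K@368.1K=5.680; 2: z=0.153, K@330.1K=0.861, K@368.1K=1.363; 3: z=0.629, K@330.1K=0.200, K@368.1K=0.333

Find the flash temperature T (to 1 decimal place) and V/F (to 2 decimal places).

Adiabatic flash: solve Rachford–Rice at each trial T, then check hF = ψ·hV(T) + (1−ψ)·hL(T).
  T = 330.1 K: K = (3.620, 0.861, 0.200), RR gives ψ = 0.026, H_out = 0.658 kJ/mol
  T = 368.1 K: K = (5.680, 1.363, 0.333), RR gives ψ = 0.262, H_out = 13.481 kJ/mol
  T = 349.1 K: K = (4.590, 1.097, 0.262), RR gives ψ = 0.151, H_out = 7.458 kJ/mol
  T = 358.6 K: K = (5.121, 1.226, 0.296), RR gives ψ = 0.207, H_out = 10.528 kJ/mol
  T = 353.9 K: K = (4.855, 1.161, 0.279), RR gives ψ = 0.179, H_out = 9.028 kJ/mol
  T = 351.5 K: K = (4.722, 1.129, 0.270), RR gives ψ = 0.165, H_out = 8.248 kJ/mol
Linear interpolation between T = 349.1 (H_out = 7.458) and T = 351.5 (H_out = 8.248) on hF = 7.79 gives T ≈ 350.1 K, at which ψ = 0.16.

T = 350.1 K, V/F = 0.16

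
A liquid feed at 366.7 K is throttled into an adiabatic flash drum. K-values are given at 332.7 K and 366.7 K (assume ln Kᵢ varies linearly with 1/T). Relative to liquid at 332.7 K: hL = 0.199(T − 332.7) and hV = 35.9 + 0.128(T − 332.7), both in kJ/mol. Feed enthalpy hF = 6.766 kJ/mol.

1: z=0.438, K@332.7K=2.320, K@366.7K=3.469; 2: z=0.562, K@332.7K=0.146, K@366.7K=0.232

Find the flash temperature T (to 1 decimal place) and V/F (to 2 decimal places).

Adiabatic flash: solve Rachford–Rice at each trial T, then check hF = ψ·hV(T) + (1−ψ)·hL(T).
  T = 332.7 K: K = (2.320, 0.146), RR gives ψ = 0.087, H_out = 3.128 kJ/mol
  T = 366.7 K: K = (3.469, 0.232), RR gives ψ = 0.343, H_out = 18.241 kJ/mol
  T = 349.7 K: K = (2.865, 0.186), RR gives ψ = 0.237, H_out = 11.598 kJ/mol
  T = 341.2 K: K = (2.585, 0.165), RR gives ψ = 0.170, H_out = 7.697 kJ/mol
  T = 336.9 K: K = (2.449, 0.155), RR gives ψ = 0.131, H_out = 5.489 kJ/mol
  T = 339.0 K: K = (2.515, 0.160), RR gives ψ = 0.151, H_out = 6.591 kJ/mol
Linear interpolation between T = 339.0 (H_out = 6.591) and T = 341.2 (H_out = 7.697) on hF = 6.766 gives T ≈ 339.3 K, at which ψ = 0.15.

T = 339.3 K, V/F = 0.15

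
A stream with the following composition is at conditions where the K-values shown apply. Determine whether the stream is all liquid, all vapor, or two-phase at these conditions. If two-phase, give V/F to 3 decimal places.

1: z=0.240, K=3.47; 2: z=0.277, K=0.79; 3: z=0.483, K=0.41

two-phase, V/F = 0.215

ΣzᵢKᵢ = 1.250; Σzᵢ/Kᵢ = 1.598.
Both exceed 1, so a two-phase solution exists.
Newton–Raphson from ψ = 0.5:
  ψ = 0.500: g = -0.2040, g' = -0.647 → ψ = 0.185
  ψ = 0.185: g = 0.0269, g' = -0.916 → ψ = 0.214
  ψ = 0.214: g = 0.0008, g' = -0.860 → ψ = 0.215
Converged at ψ = 0.215.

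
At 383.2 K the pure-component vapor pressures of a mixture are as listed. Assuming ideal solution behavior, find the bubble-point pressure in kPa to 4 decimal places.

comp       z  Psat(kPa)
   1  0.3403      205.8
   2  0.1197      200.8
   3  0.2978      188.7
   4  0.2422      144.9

At the bubble point ψ → 0, so ΣzᵢKᵢ = 1 with Kᵢ = Pᵢˢᵃᵗ/P ⇒ P = ΣzᵢPᵢˢᵃᵗ.
P = 0.3403·205.8 + 0.1197·200.8 + 0.2978·188.7 + 0.2422·144.9 = 185.3591 kPa

Pbub = 185.3591 kPa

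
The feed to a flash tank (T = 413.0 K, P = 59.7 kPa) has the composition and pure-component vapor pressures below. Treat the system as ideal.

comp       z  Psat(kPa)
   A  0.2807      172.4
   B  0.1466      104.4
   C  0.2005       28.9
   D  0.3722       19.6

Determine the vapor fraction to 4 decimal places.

Raoult's law: Kᵢ = Pᵢˢᵃᵗ/P = Pᵢˢᵃᵗ/59.7.
  K_A = 172.4/59.7 = 2.887772, K_B = 104.4/59.7 = 1.748744, K_C = 28.9/59.7 = 0.484087, K_D = 19.6/59.7 = 0.328308
Material balance + equilibrium reduce to Σ zᵢ(Kᵢ−1)/(1+ψ(Kᵢ−1)) = 0.
g(0) = ΣzᵢKᵢ − 1 = 0.2862 and g(1) = 1 − Σzᵢ/Kᵢ = -0.7289, so a root lies in (0, 1).
Newton iteration, ψ⁰ = 0.46:
  ψ = 0.4600: g = -0.13216, g' = -0.7754 → ψ = 0.2896
  ψ = 0.2896: g = 0.00084, g' = -0.8063 → ψ = 0.2906
Converged at ψ = 0.2906.

ψ = 0.2906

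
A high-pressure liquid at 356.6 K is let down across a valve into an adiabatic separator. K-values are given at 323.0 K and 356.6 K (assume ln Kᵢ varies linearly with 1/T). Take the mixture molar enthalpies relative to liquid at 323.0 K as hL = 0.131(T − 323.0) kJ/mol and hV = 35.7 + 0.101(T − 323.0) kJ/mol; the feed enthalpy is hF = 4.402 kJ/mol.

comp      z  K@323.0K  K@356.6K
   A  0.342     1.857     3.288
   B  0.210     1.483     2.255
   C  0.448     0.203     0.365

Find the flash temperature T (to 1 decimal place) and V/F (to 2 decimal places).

Adiabatic flash: solve Rachford–Rice at each trial T, then check hF = ψ·hV(T) + (1−ψ)·hL(T).
  T = 323.0 K: K = (1.857, 1.483, 0.203), RR gives ψ = 0.064, H_out = 2.285 kJ/mol
  T = 356.6 K: K = (3.288, 2.255, 0.365), RR gives ψ = 0.623, H_out = 26.009 kJ/mol
  T = 339.8 K: K = (2.506, 1.848, 0.276), RR gives ψ = 0.398, H_out = 16.195 kJ/mol
  T = 331.4 K: K = (2.166, 1.660, 0.238), RR gives ψ = 0.258, H_out = 10.235 kJ/mol
  T = 327.2 K: K = (2.007, 1.570, 0.220), RR gives ψ = 0.171, H_out = 6.617 kJ/mol
  T = 325.1 K: K = (1.931, 1.526, 0.211), RR gives ψ = 0.120, H_out = 4.559 kJ/mol
  T = 324.1 K: K = (1.896, 1.506, 0.207), RR gives ψ = 0.094, H_out = 3.506 kJ/mol
  T = 324.6 K: K = (1.913, 1.516, 0.209), RR gives ψ = 0.107, H_out = 4.039 kJ/mol
Linear interpolation between T = 324.6 (H_out = 4.039) and T = 325.1 (H_out = 4.559) on hF = 4.402 gives T ≈ 324.9 K, at which ψ = 0.12.

T = 324.9 K, V/F = 0.12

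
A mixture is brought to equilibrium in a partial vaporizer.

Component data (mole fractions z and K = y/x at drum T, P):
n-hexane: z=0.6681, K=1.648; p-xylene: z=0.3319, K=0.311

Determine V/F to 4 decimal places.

V/F = 0.4575

Material balance + equilibrium reduce to Σ zᵢ(Kᵢ−1)/(1+V/F(Kᵢ−1)) = 0.
g(0) = ΣzᵢKᵢ − 1 = 0.2042 and g(1) = 1 − Σzᵢ/Kᵢ = -0.4726, so a root lies in (0, 1).
Binary case is linear: z₁(K₁−1)(1+V/F(K₂−1)) + z₂(K₂−1)(1+V/F(K₁−1)) = 0
⇒ V/F = [z₁(K₁−1)+z₂(K₂−1)] / [−(K₁−1)(K₂−1)] = 0.20425/0.44647 = 0.4575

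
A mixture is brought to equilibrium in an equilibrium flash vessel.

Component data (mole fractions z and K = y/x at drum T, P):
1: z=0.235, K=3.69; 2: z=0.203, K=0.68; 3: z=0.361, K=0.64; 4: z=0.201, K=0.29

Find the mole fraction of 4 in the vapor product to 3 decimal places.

y_4 = 0.070

Material balance + equilibrium reduce to Σ zᵢ(Kᵢ−1)/(1+β(Kᵢ−1)) = 0.
Check two-phase: ΣzᵢKᵢ = 1.295 > 1 and Σzᵢ/Kᵢ = 1.619 > 1, so g(0) = 0.295 > 0 and g(1) = -0.619 < 0.
Newton–Raphson from β = 0.51:
  β = 0.510: g = -0.1940, g' = -0.651 → β = 0.212
  β = 0.212: g = 0.0242, g' = -0.909 → β = 0.239
Converged at β = 0.239.
Compositions from xᵢ = zᵢ/(1+β(Kᵢ−1)), yᵢ = Kᵢxᵢ:
  1: x = 0.143, y = 0.527
  2: x = 0.220, y = 0.149
  3: x = 0.395, y = 0.253
  4: x = 0.242, y = 0.070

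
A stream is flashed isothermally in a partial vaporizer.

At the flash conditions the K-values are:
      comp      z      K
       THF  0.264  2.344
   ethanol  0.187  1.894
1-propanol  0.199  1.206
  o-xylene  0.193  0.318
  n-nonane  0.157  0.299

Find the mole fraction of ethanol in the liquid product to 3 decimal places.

x_ethanol = 0.130

Newton iteration, β⁰ = 0.5:
  β = 0.500: g = -0.0043, g' = -0.638 → β = 0.493
Converged at β = 0.493.
Compositions from xᵢ = zᵢ/(1+β(Kᵢ−1)), yᵢ = Kᵢxᵢ:
  THF: x = 0.159, y = 0.372
  ethanol: x = 0.130, y = 0.246
  1-propanol: x = 0.181, y = 0.218
  o-xylene: x = 0.291, y = 0.092
  n-nonane: x = 0.240, y = 0.072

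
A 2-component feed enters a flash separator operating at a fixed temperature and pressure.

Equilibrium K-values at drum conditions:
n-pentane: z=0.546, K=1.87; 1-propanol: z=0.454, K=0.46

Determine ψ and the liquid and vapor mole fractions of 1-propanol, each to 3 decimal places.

ψ = 0.489, x_1-propanol = 0.617, y_1-propanol = 0.284

Material balance + equilibrium reduce to Σ zᵢ(Kᵢ−1)/(1+ψ(Kᵢ−1)) = 0.
Check two-phase: ΣzᵢKᵢ = 1.230 > 1 and Σzᵢ/Kᵢ = 1.279 > 1, so g(0) = 0.230 > 0 and g(1) = -0.279 < 0.
Binary case is linear: z₁(K₁−1)(1+ψ(K₂−1)) + z₂(K₂−1)(1+ψ(K₁−1)) = 0
⇒ ψ = [z₁(K₁−1)+z₂(K₂−1)] / [−(K₁−1)(K₂−1)] = 0.2299/0.4698 = 0.489
Compositions from xᵢ = zᵢ/(1+ψ(Kᵢ−1)), yᵢ = Kᵢxᵢ:
  n-pentane: x = 0.383, y = 0.716
  1-propanol: x = 0.617, y = 0.284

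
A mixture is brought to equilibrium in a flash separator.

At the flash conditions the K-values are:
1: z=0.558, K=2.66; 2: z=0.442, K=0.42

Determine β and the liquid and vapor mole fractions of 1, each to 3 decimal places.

β = 0.696, x_1 = 0.259, y_1 = 0.689

Material balance + equilibrium reduce to Σ zᵢ(Kᵢ−1)/(1+β(Kᵢ−1)) = 0.
Check two-phase: ΣzᵢKᵢ = 1.670 > 1 and Σzᵢ/Kᵢ = 1.262 > 1, so g(0) = 0.670 > 0 and g(1) = -0.262 < 0.
Binary case is linear: z₁(K₁−1)(1+β(K₂−1)) + z₂(K₂−1)(1+β(K₁−1)) = 0
⇒ β = [z₁(K₁−1)+z₂(K₂−1)] / [−(K₁−1)(K₂−1)] = 0.6699/0.9628 = 0.696
Compositions from xᵢ = zᵢ/(1+β(Kᵢ−1)), yᵢ = Kᵢxᵢ:
  1: x = 0.259, y = 0.689
  2: x = 0.741, y = 0.311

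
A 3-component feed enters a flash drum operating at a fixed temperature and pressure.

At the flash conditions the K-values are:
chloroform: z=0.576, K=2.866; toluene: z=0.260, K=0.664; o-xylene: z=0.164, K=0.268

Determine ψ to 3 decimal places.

ψ = 0.824

Let ψ = V/F and solve Σ zᵢ(Kᵢ−1)/(1+ψ(Kᵢ−1)) = 0.
g(0) = ΣzᵢKᵢ − 1 = 0.867 and g(1) = 1 − Σzᵢ/Kᵢ = -0.204, so a root lies in (0, 1).
Iterate (Newton) starting at ψ = 0.65:
  ψ = 0.650: g = 0.1449, g' = -0.777 → ψ = 0.836
  ψ = 0.836: g = -0.0114, g' = -0.947 → ψ = 0.824
Converged at ψ = 0.824.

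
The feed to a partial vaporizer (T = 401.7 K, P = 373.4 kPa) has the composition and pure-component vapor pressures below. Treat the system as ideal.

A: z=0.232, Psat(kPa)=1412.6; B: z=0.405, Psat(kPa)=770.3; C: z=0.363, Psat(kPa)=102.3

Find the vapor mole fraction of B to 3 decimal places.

Raoult's law: Kᵢ = Pᵢˢᵃᵗ/P = Pᵢˢᵃᵗ/373.4.
  K_A = 1412.6/373.4 = 3.78307, K_B = 770.3/373.4 = 2.06294, K_C = 102.3/373.4 = 0.27397
Rachford–Rice: g(β) = Σ zᵢ(Kᵢ−1)/(1+β(Kᵢ−1)) = 0.
g(0) = ΣzᵢKᵢ − 1 = 0.813 and g(1) = 1 − Σzᵢ/Kᵢ = -0.583, so a root lies in (0, 1).
Newton iteration, β⁰ = 0.5:
  β = 0.500: g = 0.1373, g' = -0.981 → β = 0.640
  β = 0.640: g = -0.0040, g' = -1.062 → β = 0.636
Converged at β = 0.636.
Compositions from xᵢ = zᵢ/(1+β(Kᵢ−1)), yᵢ = Kᵢxᵢ:
  A: x = 0.084, y = 0.317
  B: x = 0.242, y = 0.498
  C: x = 0.675, y = 0.185

y_B = 0.498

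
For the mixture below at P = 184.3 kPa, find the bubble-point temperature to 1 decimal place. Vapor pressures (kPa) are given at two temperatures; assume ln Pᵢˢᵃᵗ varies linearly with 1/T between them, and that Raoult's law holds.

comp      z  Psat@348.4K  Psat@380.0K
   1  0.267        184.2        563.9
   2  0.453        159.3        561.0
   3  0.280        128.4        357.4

Bubble-point temperature: ΣzᵢPᵢˢᵃᵗ(T) = P. Interpolate ln Pᵢˢᵃᵗ = aᵢ + bᵢ/T.
  T = 348.4 K: ΣzᵢPᵢˢᵃᵗ = 157.30 kPa
  T = 380.0 K: ΣzᵢPᵢˢᵃᵗ = 504.77 kPa
  T = 364.2 K: ΣzᵢPᵢˢᵃᵗ = 288.66 kPa
  T = 356.3 K: ΣzᵢPᵢˢᵃᵗ = 214.46 kPa
  T = 352.4 K: ΣzᵢPᵢˢᵃᵗ = 184.33 kPa
  T = 350.4 K: ΣzᵢPᵢˢᵃᵗ = 170.35 kPa
Interpolating between 350.4 K and 352.4 K gives T ≈ 352.4 K.

T = 352.4 K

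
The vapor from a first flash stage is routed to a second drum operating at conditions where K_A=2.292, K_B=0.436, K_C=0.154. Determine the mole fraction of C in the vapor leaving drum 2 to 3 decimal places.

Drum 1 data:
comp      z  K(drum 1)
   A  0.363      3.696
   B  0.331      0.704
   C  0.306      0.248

Drum 1:
Let ψ₁ = V/F and solve Σ zᵢ(Kᵢ−1)/(1+ψ₁(Kᵢ−1)) = 0.
Feasibility: ΣzᵢKᵢ = 1.651, Σzᵢ/Kᵢ = 1.802 — both > 1, two phases present.
Newton iteration, ψ₁⁰ = 0.5:
  ψ₁ = 0.500: g = -0.0670, g' = -0.963 → ψ₁ = 0.430
  ψ₁ = 0.430: g = 0.0004, g' = -0.982 → ψ₁ = 0.431
Converged at ψ₁ = 0.431.
Drum-1 compositions:
  A: x = 0.168, y = 0.621
  B: x = 0.379, y = 0.267
  C: x = 0.453, y = 0.112
Drum-2 feed = drum-1 vapor: z₂ = (0.6206, 0.2671, 0.1123).
Drum 2:
Rachford–Rice: g(ψ₂) = Σ zᵢ(Kᵢ−1)/(1+ψ₂(Kᵢ−1)) = 0.
Check two-phase: ΣzᵢKᵢ = 1.556 > 1 and Σzᵢ/Kᵢ = 1.612 > 1, so g(0) = 0.556 > 0 and g(1) = -0.612 < 0.
Newton iteration, ψ₂⁰ = 0.5:
  ψ₂ = 0.500: g = 0.1128, g' = -0.789 → ψ₂ = 0.643
  ψ₂ = 0.643: g = -0.0066, g' = -0.905 → ψ₂ = 0.636
Converged at ψ₂ = 0.636.
  A: x = 0.341, y = 0.781
  B: x = 0.416, y = 0.182
  C: x = 0.243, y = 0.037

y_C (drum 2) = 0.037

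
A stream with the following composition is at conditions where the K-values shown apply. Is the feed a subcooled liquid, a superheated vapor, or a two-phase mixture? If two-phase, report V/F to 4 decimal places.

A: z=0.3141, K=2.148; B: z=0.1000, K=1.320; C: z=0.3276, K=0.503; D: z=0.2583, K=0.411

ΣzᵢKᵢ = 1.0776; Σzᵢ/Kᵢ = 1.5017.
Both exceed 1, so a two-phase solution exists.
Let ψ = V/F and solve Σ zᵢ(Kᵢ−1)/(1+ψ(Kᵢ−1)) = 0.
Iterate (Newton) starting at ψ = 0.5:
  ψ = 0.5000: g = -0.17563, g' = -0.4980 → ψ = 0.1473
  ψ = 0.1473: g = -0.00330, g' = -0.5138 → ψ = 0.1409
Converged at ψ = 0.1409.

two-phase, V/F = 0.1409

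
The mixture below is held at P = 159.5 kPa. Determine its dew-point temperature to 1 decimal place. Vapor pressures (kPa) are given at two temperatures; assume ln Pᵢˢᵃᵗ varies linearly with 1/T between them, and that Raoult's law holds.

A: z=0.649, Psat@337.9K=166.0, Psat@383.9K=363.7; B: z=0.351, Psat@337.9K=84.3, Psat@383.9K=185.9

Dew-point temperature: Σzᵢ·P/Pᵢˢᵃᵗ(T) = 1. Interpolate ln Pᵢˢᵃᵗ = aᵢ + bᵢ/T.
  T = 337.9 K: ΣzᵢP/Pᵢˢᵃᵗ = 1.2877
  T = 383.9 K: ΣzᵢP/Pᵢˢᵃᵗ = 0.5858
  T = 360.9 K: ΣzᵢP/Pᵢˢᵃᵗ = 0.8470
  T = 349.4 K: ΣzᵢP/Pᵢˢᵃᵗ = 1.0372
  T = 355.1 K: ΣzᵢP/Pᵢˢᵃᵗ = 0.9365
  T = 352.2 K: ΣzᵢP/Pᵢˢᵃᵗ = 0.9860
Interpolating between 349.4 K and 352.2 K gives T ≈ 351.4 K.

T = 351.4 K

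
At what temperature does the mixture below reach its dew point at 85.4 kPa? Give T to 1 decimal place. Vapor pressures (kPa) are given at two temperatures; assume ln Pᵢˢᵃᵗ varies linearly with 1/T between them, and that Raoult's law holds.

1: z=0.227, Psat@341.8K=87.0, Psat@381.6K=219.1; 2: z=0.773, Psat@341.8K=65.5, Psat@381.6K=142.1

T = 351.3 K

Dew-point temperature: Σzᵢ·P/Pᵢˢᵃᵗ(T) = 1. Interpolate ln Pᵢˢᵃᵗ = aᵢ + bᵢ/T.
  T = 341.8 K: ΣzᵢP/Pᵢˢᵃᵗ = 1.2307
  T = 381.6 K: ΣzᵢP/Pᵢˢᵃᵗ = 0.5530
  T = 361.7 K: ΣzᵢP/Pᵢˢᵃᵗ = 0.8067
  T = 351.8 K: ΣzᵢP/Pᵢˢᵃᵗ = 0.9893
  T = 346.8 K: ΣzᵢP/Pᵢˢᵃᵗ = 1.1016
  T = 349.3 K: ΣzᵢP/Pᵢˢᵃᵗ = 1.0436
Interpolating between 349.3 K and 351.8 K gives T ≈ 351.3 K.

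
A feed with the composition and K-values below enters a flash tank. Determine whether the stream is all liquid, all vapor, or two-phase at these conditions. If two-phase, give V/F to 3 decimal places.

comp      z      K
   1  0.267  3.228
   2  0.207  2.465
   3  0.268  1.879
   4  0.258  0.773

ΣzᵢKᵢ = 2.075; Σzᵢ/Kᵢ = 0.643.
Since Σzᵢ/Kᵢ < 1 the mixture is above its dew point — single vapor phase.

all vapor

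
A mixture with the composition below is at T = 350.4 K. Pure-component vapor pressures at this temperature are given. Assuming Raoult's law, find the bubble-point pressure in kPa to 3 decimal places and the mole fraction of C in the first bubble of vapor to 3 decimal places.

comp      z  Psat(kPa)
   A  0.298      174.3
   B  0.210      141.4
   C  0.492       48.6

Pbub = 105.547 kPa, y_C = 0.227

At the bubble point ψ → 0, so ΣzᵢKᵢ = 1 with Kᵢ = Pᵢˢᵃᵗ/P ⇒ P = ΣzᵢPᵢˢᵃᵗ.
P = 0.298·174.3 + 0.210·141.4 + 0.492·48.6 = 105.547 kPa
yᵢ = zᵢPᵢˢᵃᵗ/P ⇒ y_C = 0.492·48.6/105.547 = 0.227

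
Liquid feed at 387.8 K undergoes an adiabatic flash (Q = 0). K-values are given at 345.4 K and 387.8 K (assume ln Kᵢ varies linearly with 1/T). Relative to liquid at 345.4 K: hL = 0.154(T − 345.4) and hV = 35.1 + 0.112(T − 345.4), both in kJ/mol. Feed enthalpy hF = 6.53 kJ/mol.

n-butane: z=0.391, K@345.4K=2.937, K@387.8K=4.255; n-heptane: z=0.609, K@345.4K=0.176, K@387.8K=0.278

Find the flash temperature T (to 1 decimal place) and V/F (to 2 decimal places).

T = 348.0 K, V/F = 0.18

Adiabatic flash: solve Rachford–Rice at each trial T, then check hF = ψ·hV(T) + (1−ψ)·hL(T).
  T = 345.4 K: K = (2.937, 0.176), RR gives ψ = 0.160, H_out = 5.620 kJ/mol
  T = 387.8 K: K = (4.255, 0.278), RR gives ψ = 0.354, H_out = 18.340 kJ/mol
  T = 366.6 K: K = (3.573, 0.224), RR gives ψ = 0.267, H_out = 12.409 kJ/mol
  T = 356.0 K: K = (3.249, 0.199), RR gives ψ = 0.218, H_out = 9.172 kJ/mol
  T = 350.7 K: K = (3.091, 0.187), RR gives ψ = 0.190, H_out = 7.444 kJ/mol
  T = 348.0 K: K = (3.012, 0.182), RR gives ψ = 0.175, H_out = 6.528 kJ/mol
  T = 349.4 K: K = (3.053, 0.185), RR gives ψ = 0.183, H_out = 7.006 kJ/mol
Linear interpolation between T = 348.0 (H_out = 6.528) and T = 349.4 (H_out = 7.006) on hF = 6.53 gives T ≈ 348.0 K, at which ψ = 0.18.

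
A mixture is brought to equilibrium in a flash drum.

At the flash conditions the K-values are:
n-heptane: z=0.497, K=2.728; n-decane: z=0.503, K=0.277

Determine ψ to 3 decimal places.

ψ = 0.396

Binary case is linear: z₁(K₁−1)(1+ψ(K₂−1)) + z₂(K₂−1)(1+ψ(K₁−1)) = 0
⇒ ψ = [z₁(K₁−1)+z₂(K₂−1)] / [−(K₁−1)(K₂−1)] = 0.4951/1.2493 = 0.396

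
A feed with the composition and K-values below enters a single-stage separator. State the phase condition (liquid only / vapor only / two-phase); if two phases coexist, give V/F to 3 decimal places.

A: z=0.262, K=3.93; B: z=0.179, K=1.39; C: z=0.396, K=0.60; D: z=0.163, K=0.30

ΣzᵢKᵢ = 1.565; Σzᵢ/Kᵢ = 1.399.
Both exceed 1, so a two-phase solution exists.
Let ψ = V/F and solve Σ zᵢ(Kᵢ−1)/(1+ψ(Kᵢ−1)) = 0.
Iterate (Newton) starting at ψ = 0.5:
  ψ = 0.500: g = -0.0037, g' = -0.677 → ψ = 0.495
Converged at ψ = 0.495.

two-phase, V/F = 0.495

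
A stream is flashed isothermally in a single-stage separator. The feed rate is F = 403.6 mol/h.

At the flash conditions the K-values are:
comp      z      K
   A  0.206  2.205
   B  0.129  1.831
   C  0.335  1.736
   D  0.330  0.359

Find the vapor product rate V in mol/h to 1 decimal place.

Rachford–Rice: g(V/F) = Σ zᵢ(Kᵢ−1)/(1+V/F(Kᵢ−1)) = 0.
g(0) = ΣzᵢKᵢ − 1 = 0.390 and g(1) = 1 − Σzᵢ/Kᵢ = -0.276, so a root lies in (0, 1).
Iterate (Newton) starting at V/F = 0.52:
  V/F = 0.520: g = 0.0885, g' = -0.556 → V/F = 0.679
  V/F = 0.679: g = -0.0051, g' = -0.633 → V/F = 0.671
Converged at V/F = 0.671.
Then V = V/F·F = 0.6709·403.6 = 270.8 mol/h and L = F − V = 132.8 mol/h.

V = 270.8 mol/h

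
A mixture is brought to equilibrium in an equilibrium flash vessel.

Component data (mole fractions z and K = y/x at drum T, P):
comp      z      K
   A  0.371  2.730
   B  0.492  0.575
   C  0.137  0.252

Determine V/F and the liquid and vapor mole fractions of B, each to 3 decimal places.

V/F = 0.372, x_B = 0.584, y_B = 0.336

Material balance + equilibrium reduce to Σ zᵢ(Kᵢ−1)/(1+V/F(Kᵢ−1)) = 0.
g(0) = ΣzᵢKᵢ − 1 = 0.330 and g(1) = 1 − Σzᵢ/Kᵢ = -0.535, so a root lies in (0, 1).
Iterate (Newton) starting at V/F = 0.61:
  V/F = 0.610: g = -0.1585, g' = -0.684 → V/F = 0.378
  V/F = 0.378: g = -0.0042, g' = -0.681 → V/F = 0.372
Converged at V/F = 0.372.
Compositions from xᵢ = zᵢ/(1+V/F(Kᵢ−1)), yᵢ = Kᵢxᵢ:
  A: x = 0.226, y = 0.616
  B: x = 0.584, y = 0.336
  C: x = 0.190, y = 0.048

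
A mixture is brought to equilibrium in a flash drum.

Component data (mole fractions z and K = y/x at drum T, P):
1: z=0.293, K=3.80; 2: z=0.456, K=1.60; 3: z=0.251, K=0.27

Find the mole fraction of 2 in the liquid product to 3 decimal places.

Material balance + equilibrium reduce to Σ zᵢ(Kᵢ−1)/(1+V/F(Kᵢ−1)) = 0.
Feasibility: ΣzᵢKᵢ = 1.911, Σzᵢ/Kᵢ = 1.292 — both > 1, two phases present.
Newton iteration, V/F⁰ = 0.47:
  V/F = 0.470: g = 0.2887, g' = -0.838 → V/F = 0.814
  V/F = 0.814: g = -0.0181, g' = -1.101 → V/F = 0.798
Converged at V/F = 0.798.
Compositions from xᵢ = zᵢ/(1+V/F(Kᵢ−1)), yᵢ = Kᵢxᵢ:
  1: x = 0.091, y = 0.344
  2: x = 0.308, y = 0.493
  3: x = 0.601, y = 0.162

x_2 = 0.308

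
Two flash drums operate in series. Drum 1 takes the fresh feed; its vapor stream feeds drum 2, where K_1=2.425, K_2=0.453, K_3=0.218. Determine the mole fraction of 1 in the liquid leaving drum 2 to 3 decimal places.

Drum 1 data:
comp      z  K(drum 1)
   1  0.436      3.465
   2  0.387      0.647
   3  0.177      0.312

x_1 (drum 2) = 0.301

Drum 1:
Let ψ₁ = V/F and solve Σ zᵢ(Kᵢ−1)/(1+ψ₁(Kᵢ−1)) = 0.
Feasibility: ΣzᵢKᵢ = 1.816, Σzᵢ/Kᵢ = 1.291 — both > 1, two phases present.
Newton iteration, ψ₁⁰ = 0.38:
  ψ₁ = 0.380: g = 0.2323, g' = -0.924 → ψ₁ = 0.631
  ψ₁ = 0.631: g = 0.0294, g' = -0.747 → ψ₁ = 0.671
Converged at ψ₁ = 0.671.
Drum-1 compositions:
  1: x = 0.164, y = 0.569
  2: x = 0.507, y = 0.328
  3: x = 0.329, y = 0.103
Drum-2 feed = drum-1 vapor: z₂ = (0.5694, 0.3281, 0.1025).
Drum 2:
Rachford–Rice: g(ψ₂) = Σ zᵢ(Kᵢ−1)/(1+ψ₂(Kᵢ−1)) = 0.
Feasibility: ΣzᵢKᵢ = 1.552, Σzᵢ/Kᵢ = 1.429 — both > 1, two phases present.
Iterate (Newton) starting at ψ₂ = 0.5:
  ψ₂ = 0.500: g = 0.0952, g' = -0.749 → ψ₂ = 0.627
  ψ₂ = 0.627: g = -0.0019, g' = -0.791 → ψ₂ = 0.625
Converged at ψ₂ = 0.625.
  1: x = 0.301, y = 0.731
  2: x = 0.498, y = 0.226
  3: x = 0.200, y = 0.044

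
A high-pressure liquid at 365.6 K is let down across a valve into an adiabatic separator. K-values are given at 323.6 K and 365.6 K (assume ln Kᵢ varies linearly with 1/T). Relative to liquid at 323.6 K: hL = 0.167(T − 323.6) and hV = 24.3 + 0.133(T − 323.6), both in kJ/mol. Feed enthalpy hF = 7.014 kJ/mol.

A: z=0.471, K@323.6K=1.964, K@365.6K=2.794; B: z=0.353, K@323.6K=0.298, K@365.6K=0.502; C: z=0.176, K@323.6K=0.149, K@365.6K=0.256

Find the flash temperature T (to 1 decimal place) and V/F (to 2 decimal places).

T = 335.0 K, V/F = 0.21

Adiabatic flash: solve Rachford–Rice at each trial T, then check hF = ψ·hV(T) + (1−ψ)·hL(T).
  T = 323.6 K: K = (1.964, 0.298, 0.149), RR gives ψ = 0.078, H_out = 1.885 kJ/mol
  T = 365.6 K: K = (2.794, 0.502, 0.256), RR gives ψ = 0.503, H_out = 18.529 kJ/mol
  T = 344.6 K: K = (2.368, 0.393, 0.199), RR gives ψ = 0.311, H_out = 10.841 kJ/mol
  T = 334.1 K: K = (2.163, 0.344, 0.173), RR gives ψ = 0.204, H_out = 6.639 kJ/mol
  T = 339.4 K: K = (2.266, 0.368, 0.186), RR gives ψ = 0.260, H_out = 8.810 kJ/mol
  T = 336.8 K: K = (2.215, 0.356, 0.179), RR gives ψ = 0.233, H_out = 7.760 kJ/mol
  T = 335.5 K: K = (2.190, 0.350, 0.176), RR gives ψ = 0.219, H_out = 7.224 kJ/mol
Linear interpolation between T = 334.1 (H_out = 6.639) and T = 335.5 (H_out = 7.224) on hF = 7.014 gives T ≈ 335.0 K, at which ψ = 0.21.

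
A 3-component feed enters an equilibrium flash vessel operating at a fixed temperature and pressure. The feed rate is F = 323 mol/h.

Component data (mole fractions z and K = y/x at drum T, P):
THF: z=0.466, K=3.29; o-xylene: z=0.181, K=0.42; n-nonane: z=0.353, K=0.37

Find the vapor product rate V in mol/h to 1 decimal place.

V = 170.0 mol/h

Rachford–Rice: g(ψ) = Σ zᵢ(Kᵢ−1)/(1+ψ(Kᵢ−1)) = 0.
g(0) = ΣzᵢKᵢ − 1 = 0.740 and g(1) = 1 − Σzᵢ/Kᵢ = -0.527, so a root lies in (0, 1).
Newton–Raphson from ψ = 0.65:
  ψ = 0.650: g = -0.1163, g' = -0.953 → ψ = 0.528
  ψ = 0.528: g = -0.0015, g' = -0.942 → ψ = 0.526
Converged at ψ = 0.526.
Then V = ψ·F = 0.5264·323 = 170.0 mol/h and L = F − V = 153.0 mol/h.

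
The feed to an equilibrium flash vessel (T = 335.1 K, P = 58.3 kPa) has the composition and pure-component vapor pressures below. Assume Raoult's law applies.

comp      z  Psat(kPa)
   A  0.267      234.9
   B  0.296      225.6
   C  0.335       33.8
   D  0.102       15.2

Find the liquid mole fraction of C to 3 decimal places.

x_C = 0.540

Raoult's law: Kᵢ = Pᵢˢᵃᵗ/P = Pᵢˢᵃᵗ/58.3.
  K_A = 234.9/58.3 = 4.02916, K_B = 225.6/58.3 = 3.86964, K_C = 33.8/58.3 = 0.57976, K_D = 15.2/58.3 = 0.26072
Rachford–Rice: g(β) = Σ zᵢ(Kᵢ−1)/(1+β(Kᵢ−1)) = 0.
Feasibility: ΣzᵢKᵢ = 2.442, Σzᵢ/Kᵢ = 1.112 — both > 1, two phases present.
Newton–Raphson from β = 0.5:
  β = 0.500: g = 0.3726, g' = -1.034 → β = 0.860
  β = 0.860: g = 0.0413, g' = -0.957 → β = 0.904
  β = 0.904: g = -0.0013, g' = -1.024 → β = 0.902
Converged at β = 0.902.
Compositions from xᵢ = zᵢ/(1+β(Kᵢ−1)), yᵢ = Kᵢxᵢ:
  A: x = 0.072, y = 0.288
  B: x = 0.082, y = 0.319
  C: x = 0.540, y = 0.313
  D: x = 0.306, y = 0.080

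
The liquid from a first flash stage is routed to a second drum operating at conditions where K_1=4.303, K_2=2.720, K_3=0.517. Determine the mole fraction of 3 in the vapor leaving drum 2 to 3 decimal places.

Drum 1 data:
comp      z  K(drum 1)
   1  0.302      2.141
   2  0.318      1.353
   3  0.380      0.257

Drum 1:
Let ψ₁ = V/F and solve Σ zᵢ(Kᵢ−1)/(1+ψ₁(Kᵢ−1)) = 0.
Check two-phase: ΣzᵢKᵢ = 1.174 > 1 and Σzᵢ/Kᵢ = 1.855 > 1, so g(0) = 0.174 > 0 and g(1) = -0.855 < 0.
Newton iteration, ψ₁⁰ = 0.5:
  ψ₁ = 0.500: g = -0.1344, g' = -0.719 → ψ₁ = 0.313
  ψ₁ = 0.313: g = -0.0130, g' = -0.602 → ψ₁ = 0.292
  ψ₁ = 0.292: g = -0.0001, g' = -0.596 → ψ₁ = 0.291
Converged at ψ₁ = 0.291.
Drum-1 compositions:
  1: x = 0.227, y = 0.485
  2: x = 0.288, y = 0.390
  3: x = 0.485, y = 0.125
Drum-2 feed = drum-1 liquid: z₂ = (0.2266, 0.2883, 0.4850).
Drum 2:
Newton–Raphson from ψ₂ = 0.63:
  ψ₂ = 0.630: g = 0.1443, g' = -0.691 → ψ₂ = 0.839
  ψ₂ = 0.839: g = 0.0077, g' = -0.637 → ψ₂ = 0.851
Converged at ψ₂ = 0.851.
  1: x = 0.059, y = 0.256
  2: x = 0.117, y = 0.318
  3: x = 0.823, y = 0.426

y_3 (drum 2) = 0.426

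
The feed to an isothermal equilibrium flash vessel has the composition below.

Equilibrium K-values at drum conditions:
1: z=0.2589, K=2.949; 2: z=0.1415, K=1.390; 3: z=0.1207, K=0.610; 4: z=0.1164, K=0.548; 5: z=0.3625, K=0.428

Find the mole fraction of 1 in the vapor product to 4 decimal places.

y_1 = 0.4787

Material balance + equilibrium reduce to Σ zᵢ(Kᵢ−1)/(1+ψ(Kᵢ−1)) = 0.
g(0) = ΣzᵢKᵢ − 1 = 0.2527 and g(1) = 1 − Σzᵢ/Kᵢ = -0.4468, so a root lies in (0, 1).
Newton iteration, ψ⁰ = 0.5:
  ψ = 0.5000: g = -0.11512, g' = -0.5680 → ψ = 0.2973
  ψ = 0.2973: g = 0.00505, g' = -0.6389 → ψ = 0.3052
  ψ = 0.3052: g = 0.00002, g' = -0.6336 → ψ = 0.3053
Converged at ψ = 0.3053.
Compositions from xᵢ = zᵢ/(1+ψ(Kᵢ−1)), yᵢ = Kᵢxᵢ:
  1: x = 0.1623, y = 0.4787
  2: x = 0.1264, y = 0.1758
  3: x = 0.1370, y = 0.0836
  4: x = 0.1350, y = 0.0740
  5: x = 0.4392, y = 0.1880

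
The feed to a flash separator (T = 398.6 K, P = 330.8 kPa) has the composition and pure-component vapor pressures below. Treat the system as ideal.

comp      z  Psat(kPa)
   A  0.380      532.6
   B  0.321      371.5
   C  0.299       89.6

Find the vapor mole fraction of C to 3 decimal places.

y_C = 0.092

Raoult's law: Kᵢ = Pᵢˢᵃᵗ/P = Pᵢˢᵃᵗ/330.8.
  K_A = 532.6/330.8 = 1.61004, K_B = 371.5/330.8 = 1.12304, K_C = 89.6/330.8 = 0.27086
Material balance + equilibrium reduce to Σ zᵢ(Kᵢ−1)/(1+β(Kᵢ−1)) = 0.
Check two-phase: ΣzᵢKᵢ = 1.053 > 1 and Σzᵢ/Kᵢ = 1.626 > 1, so g(0) = 0.053 > 0 and g(1) = -0.626 < 0.
Newton iteration, β⁰ = 0.52:
  β = 0.520: g = -0.1380, g' = -0.498 → β = 0.243
  β = 0.243: g = -0.0247, g' = -0.347 → β = 0.172
  β = 0.172: g = -0.0007, g' = -0.328 → β = 0.170
Converged at β = 0.170.
Compositions from xᵢ = zᵢ/(1+β(Kᵢ−1)), yᵢ = Kᵢxᵢ:
  A: x = 0.344, y = 0.554
  B: x = 0.314, y = 0.353
  C: x = 0.341, y = 0.092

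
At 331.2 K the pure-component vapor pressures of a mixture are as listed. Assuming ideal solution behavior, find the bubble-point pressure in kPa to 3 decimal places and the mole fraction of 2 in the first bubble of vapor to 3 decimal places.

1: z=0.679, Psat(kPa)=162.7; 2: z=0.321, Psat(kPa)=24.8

At the bubble point ψ → 0, so ΣzᵢKᵢ = 1 with Kᵢ = Pᵢˢᵃᵗ/P ⇒ P = ΣzᵢPᵢˢᵃᵗ.
P = 0.679·162.7 + 0.321·24.8 = 118.434 kPa
yᵢ = zᵢPᵢˢᵃᵗ/P ⇒ y_2 = 0.321·24.8/118.434 = 0.067

Pbub = 118.434 kPa, y_2 = 0.067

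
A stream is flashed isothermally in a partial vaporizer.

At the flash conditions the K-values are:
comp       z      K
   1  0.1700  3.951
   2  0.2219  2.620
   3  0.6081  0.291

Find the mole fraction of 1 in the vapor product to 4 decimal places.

y_1 = 0.3758

Newton iteration, V/F⁰ = 0.6:
  V/F = 0.6000: g = -0.38698, g' = -1.2685 → V/F = 0.2949
  V/F = 0.2949: g = -0.03365, g' = -1.1786 → V/F = 0.2664
  V/F = 0.2664: g = 0.00047, g' = -1.2128 → V/F = 0.2668
Converged at V/F = 0.2668.
Compositions from xᵢ = zᵢ/(1+V/F(Kᵢ−1)), yᵢ = Kᵢxᵢ:
  1: x = 0.0951, y = 0.3758
  2: x = 0.1549, y = 0.4059
  3: x = 0.7499, y = 0.2182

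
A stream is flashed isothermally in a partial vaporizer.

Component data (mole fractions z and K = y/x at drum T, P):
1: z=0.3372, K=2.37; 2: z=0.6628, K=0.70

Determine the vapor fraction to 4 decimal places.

Let ψ = V/F and solve Σ zᵢ(Kᵢ−1)/(1+ψ(Kᵢ−1)) = 0.
g(0) = ΣzᵢKᵢ − 1 = 0.2631 and g(1) = 1 − Σzᵢ/Kᵢ = -0.0891, so a root lies in (0, 1).
Binary case is linear: z₁(K₁−1)(1+ψ(K₂−1)) + z₂(K₂−1)(1+ψ(K₁−1)) = 0
⇒ ψ = [z₁(K₁−1)+z₂(K₂−1)] / [−(K₁−1)(K₂−1)] = 0.26312/0.41100 = 0.6402

ψ = 0.6402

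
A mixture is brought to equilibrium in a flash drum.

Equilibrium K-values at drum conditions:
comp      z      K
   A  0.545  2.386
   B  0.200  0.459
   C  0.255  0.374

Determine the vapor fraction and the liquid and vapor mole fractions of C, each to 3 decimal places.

Rachford–Rice: g(ψ) = Σ zᵢ(Kᵢ−1)/(1+ψ(Kᵢ−1)) = 0.
Check two-phase: ΣzᵢKᵢ = 1.488 > 1 and Σzᵢ/Kᵢ = 1.346 > 1, so g(0) = 0.488 > 0 and g(1) = -0.346 < 0.
Iterate (Newton) starting at ψ = 0.61:
  ψ = 0.610: g = -0.0104, g' = -0.699 → ψ = 0.595
Converged at ψ = 0.595.
Compositions from xᵢ = zᵢ/(1+ψ(Kᵢ−1)), yᵢ = Kᵢxᵢ:
  A: x = 0.299, y = 0.713
  B: x = 0.295, y = 0.135
  C: x = 0.406, y = 0.152

ψ = 0.595, x_C = 0.406, y_C = 0.152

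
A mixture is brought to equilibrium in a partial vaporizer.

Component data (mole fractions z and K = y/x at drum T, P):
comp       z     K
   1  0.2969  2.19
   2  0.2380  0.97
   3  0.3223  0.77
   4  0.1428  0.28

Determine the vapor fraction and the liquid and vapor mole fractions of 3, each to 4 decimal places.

Iterate (Newton) starting at ψ = 0.5:
  ψ = 0.5000: g = -0.03015, g' = -0.3680 → ψ = 0.4181
  ψ = 0.4181: g = -0.00041, g' = -0.3601 → ψ = 0.4169
Converged at ψ = 0.4169.
Compositions from xᵢ = zᵢ/(1+ψ(Kᵢ−1)), yᵢ = Kᵢxᵢ:
  1: x = 0.1984, y = 0.4346
  2: x = 0.2410, y = 0.2338
  3: x = 0.3565, y = 0.2745
  4: x = 0.2041, y = 0.0571

ψ = 0.4169, x_3 = 0.3565, y_3 = 0.2745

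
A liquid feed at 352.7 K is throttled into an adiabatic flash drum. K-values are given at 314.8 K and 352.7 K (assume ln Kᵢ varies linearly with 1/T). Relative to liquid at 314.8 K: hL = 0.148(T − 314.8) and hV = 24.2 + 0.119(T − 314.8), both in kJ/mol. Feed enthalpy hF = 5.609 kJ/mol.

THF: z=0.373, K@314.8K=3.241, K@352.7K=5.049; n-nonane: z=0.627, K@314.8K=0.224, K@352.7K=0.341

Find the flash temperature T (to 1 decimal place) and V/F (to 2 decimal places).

Adiabatic flash: solve Rachford–Rice at each trial T, then check hF = ψ·hV(T) + (1−ψ)·hL(T).
  T = 314.8 K: K = (3.241, 0.224), RR gives ψ = 0.201, H_out = 4.861 kJ/mol
  T = 352.7 K: K = (5.049, 0.341), RR gives ψ = 0.411, H_out = 15.107 kJ/mol
  T = 333.8 K: K = (4.099, 0.280), RR gives ψ = 0.316, H_out = 10.276 kJ/mol
  T = 324.3 K: K = (3.657, 0.251), RR gives ψ = 0.262, H_out = 7.678 kJ/mol
  T = 319.6 K: K = (3.448, 0.238), RR gives ψ = 0.233, H_out = 6.319 kJ/mol
  T = 317.2 K: K = (3.344, 0.231), RR gives ψ = 0.217, H_out = 5.600 kJ/mol
Linear interpolation between T = 317.2 (H_out = 5.600) and T = 319.6 (H_out = 6.319) on hF = 5.609 gives T ≈ 317.2 K, at which ψ = 0.22.

T = 317.2 K, V/F = 0.22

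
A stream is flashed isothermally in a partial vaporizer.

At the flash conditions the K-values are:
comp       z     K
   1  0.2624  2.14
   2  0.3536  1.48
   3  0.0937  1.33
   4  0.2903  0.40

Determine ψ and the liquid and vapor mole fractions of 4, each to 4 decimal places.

ψ = 0.7381, x_4 = 0.5211, y_4 = 0.2084

Let ψ = V/F and solve Σ zᵢ(Kᵢ−1)/(1+ψ(Kᵢ−1)) = 0.
Feasibility: ΣzᵢKᵢ = 1.3256, Σzᵢ/Kᵢ = 1.1577 — both > 1, two phases present.
Newton–Raphson from ψ = 0.5:
  ψ = 0.5000: g = 0.10512, g' = -0.4121 → ψ = 0.7551
  ψ = 0.7551: g = -0.00836, g' = -0.4983 → ψ = 0.7383
  ψ = 0.7383: g = -0.00008, g' = -0.4884 → ψ = 0.7381
Converged at ψ = 0.7381.
Compositions from xᵢ = zᵢ/(1+ψ(Kᵢ−1)), yᵢ = Kᵢxᵢ:
  1: x = 0.1425, y = 0.3049
  2: x = 0.2611, y = 0.3864
  3: x = 0.0753, y = 0.1002
  4: x = 0.5211, y = 0.2084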